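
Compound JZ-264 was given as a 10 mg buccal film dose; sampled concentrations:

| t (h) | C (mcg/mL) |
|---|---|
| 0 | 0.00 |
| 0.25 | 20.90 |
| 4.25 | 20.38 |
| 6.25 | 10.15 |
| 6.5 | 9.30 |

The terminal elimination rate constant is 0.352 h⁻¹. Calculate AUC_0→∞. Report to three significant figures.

AUC = 145 mcg/mL·h

Trapezoidal AUC_0→6.5:
  [0→0.25]: (0.00+20.90)/2 × 0.25 = 2.6125
  [0.25→4.25]: (20.90+20.38)/2 × 4 = 82.56
  [4.25→6.25]: (20.38+10.15)/2 × 2 = 30.53
  [6.25→6.5]: (10.15+9.30)/2 × 0.25 = 2.43125
  Sum = 118.13375 mcg/mL·h
Extrapolated tail: C_last / k_e = 9.30 / 0.352 = 26.420
AUC_0→∞ = 118.13375 + 26.420 = 144.55375 mcg/mL·h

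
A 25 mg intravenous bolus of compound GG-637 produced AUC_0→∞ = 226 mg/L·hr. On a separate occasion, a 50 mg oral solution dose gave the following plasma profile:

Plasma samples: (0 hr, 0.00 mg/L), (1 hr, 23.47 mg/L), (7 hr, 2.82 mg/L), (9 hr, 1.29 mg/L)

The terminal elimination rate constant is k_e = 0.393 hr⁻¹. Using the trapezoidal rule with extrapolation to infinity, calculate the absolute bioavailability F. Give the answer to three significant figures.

Trapezoidal AUC_0→9 (oral solution):
  [0→1]: (0.00+23.47)/2 × 1 = 11.735
  [1→7]: (23.47+2.82)/2 × 6 = 78.87
  [7→9]: (2.82+1.29)/2 × 2 = 4.11
  Sum = 94.715 mg/L·hr
Tail: C_last/k_e = 1.29/0.393 = 3.282
AUC_0→∞ (oral solution) = 94.715 + 3.282 = 97.997 mg/L·hr
F = (AUC_ev/D_ev)/(AUC_iv/D_iv) = (97.997/50)/(226/25) = 1.95994/9.04 = 0.2168

F = 0.217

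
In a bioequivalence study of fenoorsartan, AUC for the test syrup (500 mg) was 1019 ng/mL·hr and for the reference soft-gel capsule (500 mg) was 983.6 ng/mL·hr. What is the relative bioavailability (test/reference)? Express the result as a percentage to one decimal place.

F_rel = (AUC_test/D_test) / (AUC_ref/D_ref)
      = (1019/500) / (983.6/500)
      = 2.038 / 1.9672 = 1.0360 = 103.60%

F_rel = 103.6%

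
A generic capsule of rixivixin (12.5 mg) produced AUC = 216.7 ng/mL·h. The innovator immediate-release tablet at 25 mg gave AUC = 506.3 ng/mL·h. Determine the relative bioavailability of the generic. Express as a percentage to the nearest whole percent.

F_rel = 86%

F_rel = (AUC_test/D_test) / (AUC_ref/D_ref)
      = (216.7/12.5) / (506.3/25)
      = 17.336 / 20.252 = 0.8560 = 85.60%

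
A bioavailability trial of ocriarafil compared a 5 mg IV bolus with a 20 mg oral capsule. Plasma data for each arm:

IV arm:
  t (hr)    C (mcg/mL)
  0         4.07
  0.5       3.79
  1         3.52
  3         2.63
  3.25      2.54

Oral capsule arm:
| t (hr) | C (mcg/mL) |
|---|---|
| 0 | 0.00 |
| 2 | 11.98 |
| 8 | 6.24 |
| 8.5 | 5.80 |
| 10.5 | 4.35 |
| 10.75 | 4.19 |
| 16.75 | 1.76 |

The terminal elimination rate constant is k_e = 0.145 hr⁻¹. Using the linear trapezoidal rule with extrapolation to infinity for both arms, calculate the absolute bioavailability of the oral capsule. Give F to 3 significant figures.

F = 0.986

Trapezoidal AUC_0→3.25 (IV):
  [0→0.5]: (4.07+3.79)/2 × 0.5 = 1.965
  [0.5→1]: (3.79+3.52)/2 × 0.5 = 1.8275
  [1→3]: (3.52+2.63)/2 × 2 = 6.15
  [3→3.25]: (2.63+2.54)/2 × 0.25 = 0.64625
  Sum = 10.58875 mcg/mL·hr
IV tail: 2.54/0.145 = 17.517; AUC_iv,0→∞ = 10.58875 + 17.517 = 28.10575 mcg/mL·hr
Trapezoidal AUC_0→16.75 (oral capsule):
  [0→2]: (0.00+11.98)/2 × 2 = 11.98
  [2→8]: (11.98+6.24)/2 × 6 = 54.66
  [8→8.5]: (6.24+5.80)/2 × 0.5 = 3.01
  [8.5→10.5]: (5.80+4.35)/2 × 2 = 10.15
  [10.5→10.75]: (4.35+4.19)/2 × 0.25 = 1.0675
  [10.75→16.75]: (4.19+1.76)/2 × 6 = 17.85
  Sum = 98.7175 mcg/mL·hr
oral capsule tail: 1.76/0.145 = 12.138; AUC_ev,0→∞ = 98.7175 + 12.138 = 110.8555 mcg/mL·hr
F = (AUC_ev/D_ev)/(AUC_iv/D_iv) = (110.8555/20)/(28.10575/5) = 5.542775/5.62115 = 0.9861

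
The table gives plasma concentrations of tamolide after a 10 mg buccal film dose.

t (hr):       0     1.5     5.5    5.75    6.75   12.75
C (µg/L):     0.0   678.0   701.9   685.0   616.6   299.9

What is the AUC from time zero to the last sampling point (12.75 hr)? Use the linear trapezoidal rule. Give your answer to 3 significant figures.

AUC = 6840 µg/L·hr

Trapezoidal AUC_0→12.75:
  [0→1.5]: (0.0+678.0)/2 × 1.5 = 508.5
  [1.5→5.5]: (678.0+701.9)/2 × 4 = 2759.8
  [5.5→5.75]: (701.9+685.0)/2 × 0.25 = 173.3625
  [5.75→6.75]: (685.0+616.6)/2 × 1 = 650.8
  [6.75→12.75]: (616.6+299.9)/2 × 6 = 2749.5
  Sum = 6841.9625 µg/L·hr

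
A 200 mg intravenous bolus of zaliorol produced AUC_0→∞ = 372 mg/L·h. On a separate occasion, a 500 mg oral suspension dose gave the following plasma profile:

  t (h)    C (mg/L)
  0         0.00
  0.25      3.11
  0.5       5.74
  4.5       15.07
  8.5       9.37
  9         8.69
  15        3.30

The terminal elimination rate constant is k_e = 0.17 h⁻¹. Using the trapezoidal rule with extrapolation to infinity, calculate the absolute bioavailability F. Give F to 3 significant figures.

Trapezoidal AUC_0→15 (oral suspension):
  [0→0.25]: (0.00+3.11)/2 × 0.25 = 0.38875
  [0.25→0.5]: (3.11+5.74)/2 × 0.25 = 1.10625
  [0.5→4.5]: (5.74+15.07)/2 × 4 = 41.62
  [4.5→8.5]: (15.07+9.37)/2 × 4 = 48.88
  [8.5→9]: (9.37+8.69)/2 × 0.5 = 4.515
  [9→15]: (8.69+3.30)/2 × 6 = 35.97
  Sum = 132.48 mg/L·h
Tail: C_last/k_e = 3.30/0.17 = 19.412
AUC_0→∞ (oral suspension) = 132.48 + 19.412 = 151.892 mg/L·h
F = (AUC_ev/D_ev)/(AUC_iv/D_iv) = (151.892/500)/(372/200) = 0.303784/1.86 = 0.1633

F = 0.163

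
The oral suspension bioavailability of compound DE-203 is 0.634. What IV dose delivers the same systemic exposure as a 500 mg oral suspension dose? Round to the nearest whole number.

Systemic exposure from an extravascular dose = F × D_ev, so the equivalent IV dose is F × D_ev.
D_iv = F × D_ev = 0.634 × 500 = 317 mg

D_iv = 317 mg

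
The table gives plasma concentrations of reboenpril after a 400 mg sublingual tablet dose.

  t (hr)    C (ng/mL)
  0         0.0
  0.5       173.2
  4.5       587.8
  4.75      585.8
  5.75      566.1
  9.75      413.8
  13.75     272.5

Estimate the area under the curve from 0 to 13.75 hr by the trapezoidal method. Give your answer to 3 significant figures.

Trapezoidal AUC_0→13.75:
  [0→0.5]: (0.0+173.2)/2 × 0.5 = 43.3
  [0.5→4.5]: (173.2+587.8)/2 × 4 = 1522.0
  [4.5→4.75]: (587.8+585.8)/2 × 0.25 = 146.7
  [4.75→5.75]: (585.8+566.1)/2 × 1 = 575.95
  [5.75→9.75]: (566.1+413.8)/2 × 4 = 1959.8
  [9.75→13.75]: (413.8+272.5)/2 × 4 = 1372.6
  Sum = 5620.35 ng/mL·hr

AUC = 5620 ng/mL·hr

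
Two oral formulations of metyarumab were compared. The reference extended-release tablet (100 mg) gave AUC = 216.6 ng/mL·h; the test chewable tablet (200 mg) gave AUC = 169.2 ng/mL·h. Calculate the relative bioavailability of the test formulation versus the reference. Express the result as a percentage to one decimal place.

F_rel = 39.1%

F_rel = (AUC_test/D_test) / (AUC_ref/D_ref)
      = (169.2/200) / (216.6/100)
      = 0.846 / 2.166 = 0.3906 = 39.06%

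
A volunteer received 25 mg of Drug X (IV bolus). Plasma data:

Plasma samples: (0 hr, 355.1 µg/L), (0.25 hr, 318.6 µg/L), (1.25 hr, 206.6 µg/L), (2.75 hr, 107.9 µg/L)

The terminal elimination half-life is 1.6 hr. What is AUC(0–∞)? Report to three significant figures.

AUC = 832 µg/L·hr

Trapezoidal AUC_0→2.75:
  [0→0.25]: (355.1+318.6)/2 × 0.25 = 84.2125
  [0.25→1.25]: (318.6+206.6)/2 × 1 = 262.6
  [1.25→2.75]: (206.6+107.9)/2 × 1.5 = 235.875
  Sum = 582.6875 µg/L·hr
k_e = ln2 / t½ = 0.693147 / 1.6 = 0.4332 hr^-1
Extrapolated tail: C_last / k_e = 107.9 / 0.4332 = 249.077
AUC_0→∞ = 582.6875 + 249.077 = 831.7645 µg/L·hr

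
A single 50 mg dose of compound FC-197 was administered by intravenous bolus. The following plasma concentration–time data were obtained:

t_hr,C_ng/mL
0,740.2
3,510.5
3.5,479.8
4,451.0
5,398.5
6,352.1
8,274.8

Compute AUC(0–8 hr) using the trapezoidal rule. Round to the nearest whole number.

Trapezoidal AUC_0→8:
  [0→3]: (740.2+510.5)/2 × 3 = 1876.05
  [3→3.5]: (510.5+479.8)/2 × 0.5 = 247.575
  [3.5→4]: (479.8+451.0)/2 × 0.5 = 232.7
  [4→5]: (451.0+398.5)/2 × 1 = 424.75
  [5→6]: (398.5+352.1)/2 × 1 = 375.3
  [6→8]: (352.1+274.8)/2 × 2 = 626.9
  Sum = 3783.275 ng/mL·hr

AUC = 3783 ng/mL·hr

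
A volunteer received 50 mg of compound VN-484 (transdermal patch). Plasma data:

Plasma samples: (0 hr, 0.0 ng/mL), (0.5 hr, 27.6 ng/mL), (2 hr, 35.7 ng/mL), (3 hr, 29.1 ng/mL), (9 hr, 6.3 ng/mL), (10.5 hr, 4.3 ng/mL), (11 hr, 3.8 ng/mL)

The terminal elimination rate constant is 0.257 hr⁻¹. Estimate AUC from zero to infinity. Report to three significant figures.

Trapezoidal AUC_0→11:
  [0→0.5]: (0.0+27.6)/2 × 0.5 = 6.9
  [0.5→2]: (27.6+35.7)/2 × 1.5 = 47.475
  [2→3]: (35.7+29.1)/2 × 1 = 32.4
  [3→9]: (29.1+6.3)/2 × 6 = 106.2
  [9→10.5]: (6.3+4.3)/2 × 1.5 = 7.95
  [10.5→11]: (4.3+3.8)/2 × 0.5 = 2.025
  Sum = 202.95 ng/mL·hr
Extrapolated tail: C_last / k_e = 3.8 / 0.257 = 14.786
AUC_0→∞ = 202.95 + 14.786 = 217.736 ng/mL·hr

AUC = 218 ng/mL·hr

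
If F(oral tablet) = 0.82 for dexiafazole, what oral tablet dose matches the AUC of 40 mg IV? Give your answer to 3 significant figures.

For equal systemic exposure: F × D_ev = D_iv
D_ev = D_iv / F = 40 / 0.82 = 48.7805 mg

D_oral = 48.8 mg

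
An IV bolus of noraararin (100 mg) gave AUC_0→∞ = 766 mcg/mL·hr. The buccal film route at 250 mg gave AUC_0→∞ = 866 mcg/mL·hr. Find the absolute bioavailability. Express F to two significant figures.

F = (AUC_ev / D_ev) / (AUC_iv / D_iv)
  = (866/250) / (766/100)
  = 3.464 / 7.66 = 0.4522

F = 0.45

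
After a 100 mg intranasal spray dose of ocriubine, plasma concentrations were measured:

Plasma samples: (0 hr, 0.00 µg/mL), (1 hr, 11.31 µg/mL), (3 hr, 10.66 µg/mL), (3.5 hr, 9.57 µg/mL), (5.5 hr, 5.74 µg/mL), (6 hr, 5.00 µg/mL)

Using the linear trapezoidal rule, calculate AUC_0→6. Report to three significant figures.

Trapezoidal AUC_0→6:
  [0→1]: (0.00+11.31)/2 × 1 = 5.655
  [1→3]: (11.31+10.66)/2 × 2 = 21.97
  [3→3.5]: (10.66+9.57)/2 × 0.5 = 5.0575
  [3.5→5.5]: (9.57+5.74)/2 × 2 = 15.31
  [5.5→6]: (5.74+5.00)/2 × 0.5 = 2.685
  Sum = 50.6775 µg/mL·hr

AUC = 50.7 µg/mL·hr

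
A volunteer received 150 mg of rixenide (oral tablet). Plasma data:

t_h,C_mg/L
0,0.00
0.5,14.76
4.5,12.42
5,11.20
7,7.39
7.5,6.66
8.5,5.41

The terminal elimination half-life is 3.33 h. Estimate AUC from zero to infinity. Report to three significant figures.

Trapezoidal AUC_0→8.5:
  [0→0.5]: (0.00+14.76)/2 × 0.5 = 3.69
  [0.5→4.5]: (14.76+12.42)/2 × 4 = 54.36
  [4.5→5]: (12.42+11.20)/2 × 0.5 = 5.905
  [5→7]: (11.20+7.39)/2 × 2 = 18.59
  [7→7.5]: (7.39+6.66)/2 × 0.5 = 3.5125
  [7.5→8.5]: (6.66+5.41)/2 × 1 = 6.035
  Sum = 92.0925 mg/L·h
k_e = ln2 / t½ = 0.693147 / 3.33 = 0.2082 h^-1
Extrapolated tail: C_last / k_e = 5.41 / 0.2082 = 25.985
AUC_0→∞ = 92.0925 + 25.985 = 118.0775 mg/L·h

AUC = 118 mg/L·h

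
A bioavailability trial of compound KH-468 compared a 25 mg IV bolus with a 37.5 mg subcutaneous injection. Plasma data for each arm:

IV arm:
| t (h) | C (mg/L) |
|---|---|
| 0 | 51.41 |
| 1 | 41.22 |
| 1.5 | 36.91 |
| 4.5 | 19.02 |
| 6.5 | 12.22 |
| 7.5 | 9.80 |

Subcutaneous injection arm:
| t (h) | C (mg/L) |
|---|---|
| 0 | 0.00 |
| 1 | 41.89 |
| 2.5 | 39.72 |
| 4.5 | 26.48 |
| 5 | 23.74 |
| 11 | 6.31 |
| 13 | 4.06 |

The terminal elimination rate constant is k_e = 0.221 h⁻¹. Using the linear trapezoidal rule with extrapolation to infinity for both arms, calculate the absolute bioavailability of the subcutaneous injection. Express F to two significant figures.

Trapezoidal AUC_0→7.5 (IV):
  [0→1]: (51.41+41.22)/2 × 1 = 46.315
  [1→1.5]: (41.22+36.91)/2 × 0.5 = 19.5325
  [1.5→4.5]: (36.91+19.02)/2 × 3 = 83.895
  [4.5→6.5]: (19.02+12.22)/2 × 2 = 31.24
  [6.5→7.5]: (12.22+9.80)/2 × 1 = 11.01
  Sum = 191.9925 mg/L·h
IV tail: 9.80/0.221 = 44.344; AUC_iv,0→∞ = 191.9925 + 44.344 = 236.3365 mg/L·h
Trapezoidal AUC_0→13 (subcutaneous injection):
  [0→1]: (0.00+41.89)/2 × 1 = 20.945
  [1→2.5]: (41.89+39.72)/2 × 1.5 = 61.2075
  [2.5→4.5]: (39.72+26.48)/2 × 2 = 66.2
  [4.5→5]: (26.48+23.74)/2 × 0.5 = 12.555
  [5→11]: (23.74+6.31)/2 × 6 = 90.15
  [11→13]: (6.31+4.06)/2 × 2 = 10.37
  Sum = 261.4275 mg/L·h
subcutaneous injection tail: 4.06/0.221 = 18.371; AUC_ev,0→∞ = 261.4275 + 18.371 = 279.7985 mg/L·h
F = (AUC_ev/D_ev)/(AUC_iv/D_iv) = (279.7985/37.5)/(236.3365/25) = 7.46129/9.45346 = 0.7893

F = 0.79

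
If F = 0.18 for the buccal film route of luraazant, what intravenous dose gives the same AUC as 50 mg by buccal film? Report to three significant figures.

Systemic exposure from an extravascular dose = F × D_ev, so the equivalent IV dose is F × D_ev.
D_iv = F × D_ev = 0.18 × 50 = 9 mg

D_iv = 9.00 mg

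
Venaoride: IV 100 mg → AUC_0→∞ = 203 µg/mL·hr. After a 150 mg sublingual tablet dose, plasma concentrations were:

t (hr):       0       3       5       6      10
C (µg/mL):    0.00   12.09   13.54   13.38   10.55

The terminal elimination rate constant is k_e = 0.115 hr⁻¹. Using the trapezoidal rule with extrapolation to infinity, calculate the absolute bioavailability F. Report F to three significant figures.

F = 0.646

Trapezoidal AUC_0→10 (sublingual tablet):
  [0→3]: (0.00+12.09)/2 × 3 = 18.135
  [3→5]: (12.09+13.54)/2 × 2 = 25.63
  [5→6]: (13.54+13.38)/2 × 1 = 13.46
  [6→10]: (13.38+10.55)/2 × 4 = 47.86
  Sum = 105.085 µg/mL·hr
Tail: C_last/k_e = 10.55/0.115 = 91.739
AUC_0→∞ (sublingual tablet) = 105.085 + 91.739 = 196.824 µg/mL·hr
F = (AUC_ev/D_ev)/(AUC_iv/D_iv) = (196.824/150)/(203/100) = 1.31216/2.03 = 0.6464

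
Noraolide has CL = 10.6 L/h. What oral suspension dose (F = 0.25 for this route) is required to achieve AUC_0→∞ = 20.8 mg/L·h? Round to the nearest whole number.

Dose = CL × AUC_0→∞ / F
     = 10.6 × 20.8 / 0.25 = 881.92 mg

Dose = 882 mg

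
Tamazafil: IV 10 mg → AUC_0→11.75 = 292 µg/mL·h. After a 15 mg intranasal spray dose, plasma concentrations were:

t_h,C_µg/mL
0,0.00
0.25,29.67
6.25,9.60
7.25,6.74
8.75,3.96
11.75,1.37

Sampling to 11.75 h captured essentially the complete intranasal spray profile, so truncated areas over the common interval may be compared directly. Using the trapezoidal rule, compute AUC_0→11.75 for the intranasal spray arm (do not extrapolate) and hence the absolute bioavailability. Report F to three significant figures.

F = 0.333

Trapezoidal AUC_0→11.75 (intranasal spray):
  [0→0.25]: (0.00+29.67)/2 × 0.25 = 3.70875
  [0.25→6.25]: (29.67+9.60)/2 × 6 = 117.81
  [6.25→7.25]: (9.60+6.74)/2 × 1 = 8.17
  [7.25→8.75]: (6.74+3.96)/2 × 1.5 = 8.025
  [8.75→11.75]: (3.96+1.37)/2 × 3 = 7.995
  Sum = 145.70875 µg/mL·h
F = (AUC_ev/D_ev)/(AUC_iv/D_iv) = (145.70875/15)/(292/10) = 9.71392/29.2 = 0.3327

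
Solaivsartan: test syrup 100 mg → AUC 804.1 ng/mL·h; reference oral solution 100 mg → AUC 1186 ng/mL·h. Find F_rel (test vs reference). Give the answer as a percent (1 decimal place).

F_rel = (AUC_test/D_test) / (AUC_ref/D_ref)
      = (804.1/100) / (1186/100)
      = 8.041 / 11.86 = 0.6780 = 67.80%

F_rel = 67.8%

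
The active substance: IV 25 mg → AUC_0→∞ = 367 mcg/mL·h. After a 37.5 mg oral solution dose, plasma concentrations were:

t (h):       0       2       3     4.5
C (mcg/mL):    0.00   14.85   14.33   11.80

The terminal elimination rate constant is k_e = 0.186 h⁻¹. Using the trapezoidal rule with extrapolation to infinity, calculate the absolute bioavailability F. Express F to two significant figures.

F = 0.20

Trapezoidal AUC_0→4.5 (oral solution):
  [0→2]: (0.00+14.85)/2 × 2 = 14.85
  [2→3]: (14.85+14.33)/2 × 1 = 14.59
  [3→4.5]: (14.33+11.80)/2 × 1.5 = 19.5975
  Sum = 49.0375 mcg/mL·h
Tail: C_last/k_e = 11.80/0.186 = 63.441
AUC_0→∞ (oral solution) = 49.0375 + 63.441 = 112.4785 mcg/mL·h
F = (AUC_ev/D_ev)/(AUC_iv/D_iv) = (112.4785/37.5)/(367/25) = 2.99943/14.68 = 0.2043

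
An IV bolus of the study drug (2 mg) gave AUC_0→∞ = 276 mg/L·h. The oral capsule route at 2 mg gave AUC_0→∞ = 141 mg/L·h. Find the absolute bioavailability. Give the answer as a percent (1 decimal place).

F = 51.1%

F = (AUC_ev / D_ev) / (AUC_iv / D_iv)
  = (141/2) / (276/2)
  = 70.5 / 138 = 0.5109
  = 51.09%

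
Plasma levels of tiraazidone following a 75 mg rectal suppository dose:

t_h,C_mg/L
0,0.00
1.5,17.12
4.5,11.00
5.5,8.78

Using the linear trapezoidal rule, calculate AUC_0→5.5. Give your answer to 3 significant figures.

AUC = 64.9 mg/L·h

Trapezoidal AUC_0→5.5:
  [0→1.5]: (0.00+17.12)/2 × 1.5 = 12.84
  [1.5→4.5]: (17.12+11.00)/2 × 3 = 42.18
  [4.5→5.5]: (11.00+8.78)/2 × 1 = 9.89
  Sum = 64.91 mg/L·h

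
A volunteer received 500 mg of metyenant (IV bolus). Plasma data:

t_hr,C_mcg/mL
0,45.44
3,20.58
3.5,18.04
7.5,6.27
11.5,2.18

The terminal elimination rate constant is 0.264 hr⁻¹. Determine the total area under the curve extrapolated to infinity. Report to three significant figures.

AUC = 182 mcg/mL·hr

Trapezoidal AUC_0→11.5:
  [0→3]: (45.44+20.58)/2 × 3 = 99.03
  [3→3.5]: (20.58+18.04)/2 × 0.5 = 9.655
  [3.5→7.5]: (18.04+6.27)/2 × 4 = 48.62
  [7.5→11.5]: (6.27+2.18)/2 × 4 = 16.9
  Sum = 174.205 mcg/mL·hr
Extrapolated tail: C_last / k_e = 2.18 / 0.264 = 8.258
AUC_0→∞ = 174.205 + 8.258 = 182.463 mcg/mL·hr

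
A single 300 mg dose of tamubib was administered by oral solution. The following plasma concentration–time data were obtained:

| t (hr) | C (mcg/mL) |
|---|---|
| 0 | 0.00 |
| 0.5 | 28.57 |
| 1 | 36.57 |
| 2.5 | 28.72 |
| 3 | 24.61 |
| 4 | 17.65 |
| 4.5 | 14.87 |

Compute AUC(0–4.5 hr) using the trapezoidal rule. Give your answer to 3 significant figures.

AUC = 115 mcg/mL·hr

Trapezoidal AUC_0→4.5:
  [0→0.5]: (0.00+28.57)/2 × 0.5 = 7.1425
  [0.5→1]: (28.57+36.57)/2 × 0.5 = 16.285
  [1→2.5]: (36.57+28.72)/2 × 1.5 = 48.9675
  [2.5→3]: (28.72+24.61)/2 × 0.5 = 13.3325
  [3→4]: (24.61+17.65)/2 × 1 = 21.13
  [4→4.5]: (17.65+14.87)/2 × 0.5 = 8.13
  Sum = 114.9875 mcg/mL·hr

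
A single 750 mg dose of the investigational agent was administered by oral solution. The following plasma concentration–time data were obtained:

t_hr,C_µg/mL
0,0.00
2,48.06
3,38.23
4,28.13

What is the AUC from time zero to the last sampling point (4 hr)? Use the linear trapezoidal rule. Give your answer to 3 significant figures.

Trapezoidal AUC_0→4:
  [0→2]: (0.00+48.06)/2 × 2 = 48.06
  [2→3]: (48.06+38.23)/2 × 1 = 43.145
  [3→4]: (38.23+28.13)/2 × 1 = 33.18
  Sum = 124.385 µg/mL·hr

AUC = 124 µg/mL·hr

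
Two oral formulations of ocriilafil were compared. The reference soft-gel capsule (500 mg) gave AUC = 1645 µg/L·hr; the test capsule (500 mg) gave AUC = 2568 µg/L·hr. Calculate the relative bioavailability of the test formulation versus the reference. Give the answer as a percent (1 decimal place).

F_rel = 156.1%

F_rel = (AUC_test/D_test) / (AUC_ref/D_ref)
      = (2568/500) / (1645/500)
      = 5.136 / 3.29 = 1.5611 = 156.11%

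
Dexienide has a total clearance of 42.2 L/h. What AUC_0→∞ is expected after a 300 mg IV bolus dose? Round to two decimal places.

AUC = 7.11 mg/L·h

AUC_0→∞ = Dose_iv / CL
        = 300 / 42.2 = 7.109 mg/L·h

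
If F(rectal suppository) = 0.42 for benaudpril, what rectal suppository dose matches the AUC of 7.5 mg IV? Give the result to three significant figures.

D_rectal = 17.9 mg

For equal systemic exposure: F × D_ev = D_iv
D_ev = D_iv / F = 7.5 / 0.42 = 17.8571 mg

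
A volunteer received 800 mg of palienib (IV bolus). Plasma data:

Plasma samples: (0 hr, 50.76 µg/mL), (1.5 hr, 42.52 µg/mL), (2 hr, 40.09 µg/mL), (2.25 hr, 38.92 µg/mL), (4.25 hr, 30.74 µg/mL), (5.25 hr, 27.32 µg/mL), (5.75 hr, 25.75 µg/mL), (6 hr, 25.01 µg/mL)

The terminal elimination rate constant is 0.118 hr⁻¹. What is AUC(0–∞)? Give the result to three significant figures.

Trapezoidal AUC_0→6:
  [0→1.5]: (50.76+42.52)/2 × 1.5 = 69.96
  [1.5→2]: (42.52+40.09)/2 × 0.5 = 20.6525
  [2→2.25]: (40.09+38.92)/2 × 0.25 = 9.87625
  [2.25→4.25]: (38.92+30.74)/2 × 2 = 69.66
  [4.25→5.25]: (30.74+27.32)/2 × 1 = 29.03
  [5.25→5.75]: (27.32+25.75)/2 × 0.5 = 13.2675
  [5.75→6]: (25.75+25.01)/2 × 0.25 = 6.345
  Sum = 218.79125 µg/mL·hr
Extrapolated tail: C_last / k_e = 25.01 / 0.118 = 211.949
AUC_0→∞ = 218.79125 + 211.949 = 430.74025 µg/mL·hr

AUC = 431 µg/mL·hr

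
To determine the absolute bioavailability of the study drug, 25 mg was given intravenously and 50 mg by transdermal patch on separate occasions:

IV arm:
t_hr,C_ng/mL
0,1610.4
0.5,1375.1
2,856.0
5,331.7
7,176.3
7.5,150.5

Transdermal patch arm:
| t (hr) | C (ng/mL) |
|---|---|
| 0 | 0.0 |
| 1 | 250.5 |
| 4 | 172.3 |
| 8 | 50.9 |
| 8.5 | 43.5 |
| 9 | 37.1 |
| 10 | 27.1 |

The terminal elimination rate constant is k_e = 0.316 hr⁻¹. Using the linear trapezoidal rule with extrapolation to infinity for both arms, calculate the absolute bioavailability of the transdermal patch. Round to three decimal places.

Trapezoidal AUC_0→7.5 (IV):
  [0→0.5]: (1610.4+1375.1)/2 × 0.5 = 746.375
  [0.5→2]: (1375.1+856.0)/2 × 1.5 = 1673.325
  [2→5]: (856.0+331.7)/2 × 3 = 1781.55
  [5→7]: (331.7+176.3)/2 × 2 = 508.0
  [7→7.5]: (176.3+150.5)/2 × 0.5 = 81.7
  Sum = 4790.95 ng/mL·hr
IV tail: 150.5/0.316 = 476.266; AUC_iv,0→∞ = 4790.95 + 476.266 = 5267.216 ng/mL·hr
Trapezoidal AUC_0→10 (transdermal patch):
  [0→1]: (0.0+250.5)/2 × 1 = 125.25
  [1→4]: (250.5+172.3)/2 × 3 = 634.2
  [4→8]: (172.3+50.9)/2 × 4 = 446.4
  [8→8.5]: (50.9+43.5)/2 × 0.5 = 23.6
  [8.5→9]: (43.5+37.1)/2 × 0.5 = 20.15
  [9→10]: (37.1+27.1)/2 × 1 = 32.1
  Sum = 1281.7 ng/mL·hr
transdermal patch tail: 27.1/0.316 = 85.759; AUC_ev,0→∞ = 1281.7 + 85.759 = 1367.459 ng/mL·hr
F = (AUC_ev/D_ev)/(AUC_iv/D_iv) = (1367.459/50)/(5267.216/25) = 27.34918/210.68864 = 0.1298

F = 0.130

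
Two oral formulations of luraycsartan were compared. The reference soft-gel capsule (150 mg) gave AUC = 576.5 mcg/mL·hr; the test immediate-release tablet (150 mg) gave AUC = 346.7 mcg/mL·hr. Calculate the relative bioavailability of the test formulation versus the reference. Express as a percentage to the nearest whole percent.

F_rel = (AUC_test/D_test) / (AUC_ref/D_ref)
      = (346.7/150) / (576.5/150)
      = 2.31133 / 3.84333 = 0.6014 = 60.14%

F_rel = 60%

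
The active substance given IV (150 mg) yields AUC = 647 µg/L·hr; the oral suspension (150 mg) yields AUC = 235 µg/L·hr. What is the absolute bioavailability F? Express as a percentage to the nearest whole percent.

F = (AUC_ev / D_ev) / (AUC_iv / D_iv)
  = (235/150) / (647/150)
  = 1.56667 / 4.31333 = 0.3632
  = 36.32%

F = 36%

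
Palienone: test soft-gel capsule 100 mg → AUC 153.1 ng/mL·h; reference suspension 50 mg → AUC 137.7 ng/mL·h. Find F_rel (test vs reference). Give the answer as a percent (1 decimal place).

F_rel = (AUC_test/D_test) / (AUC_ref/D_ref)
      = (153.1/100) / (137.7/50)
      = 1.531 / 2.754 = 0.5559 = 55.59%

F_rel = 55.6%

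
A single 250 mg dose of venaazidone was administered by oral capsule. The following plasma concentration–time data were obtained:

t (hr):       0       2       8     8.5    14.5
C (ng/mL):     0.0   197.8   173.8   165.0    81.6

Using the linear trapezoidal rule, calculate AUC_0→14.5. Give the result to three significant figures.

AUC = 2140 ng/mL·hr

Trapezoidal AUC_0→14.5:
  [0→2]: (0.0+197.8)/2 × 2 = 197.8
  [2→8]: (197.8+173.8)/2 × 6 = 1114.8
  [8→8.5]: (173.8+165.0)/2 × 0.5 = 84.7
  [8.5→14.5]: (165.0+81.6)/2 × 6 = 739.8
  Sum = 2137.1 ng/mL·hr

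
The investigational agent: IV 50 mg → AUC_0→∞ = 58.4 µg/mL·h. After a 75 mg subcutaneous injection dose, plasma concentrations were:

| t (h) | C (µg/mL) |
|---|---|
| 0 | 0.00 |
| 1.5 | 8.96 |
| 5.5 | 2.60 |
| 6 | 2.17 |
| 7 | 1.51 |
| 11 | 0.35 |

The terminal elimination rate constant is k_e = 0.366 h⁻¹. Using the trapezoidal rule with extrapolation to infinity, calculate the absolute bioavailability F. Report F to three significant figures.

F = 0.429

Trapezoidal AUC_0→11 (subcutaneous injection):
  [0→1.5]: (0.00+8.96)/2 × 1.5 = 6.72
  [1.5→5.5]: (8.96+2.60)/2 × 4 = 23.12
  [5.5→6]: (2.60+2.17)/2 × 0.5 = 1.1925
  [6→7]: (2.17+1.51)/2 × 1 = 1.84
  [7→11]: (1.51+0.35)/2 × 4 = 3.72
  Sum = 36.5925 µg/mL·h
Tail: C_last/k_e = 0.35/0.366 = 0.956
AUC_0→∞ (subcutaneous injection) = 36.5925 + 0.956 = 37.5485 µg/mL·h
F = (AUC_ev/D_ev)/(AUC_iv/D_iv) = (37.5485/75)/(58.4/50) = 0.500647/1.168 = 0.4286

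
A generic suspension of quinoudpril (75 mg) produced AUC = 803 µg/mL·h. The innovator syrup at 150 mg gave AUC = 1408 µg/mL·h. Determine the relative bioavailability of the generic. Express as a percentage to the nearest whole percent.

F_rel = (AUC_test/D_test) / (AUC_ref/D_ref)
      = (803/75) / (1408/150)
      = 10.7067 / 9.38667 = 1.1406 = 114.06%

F_rel = 114%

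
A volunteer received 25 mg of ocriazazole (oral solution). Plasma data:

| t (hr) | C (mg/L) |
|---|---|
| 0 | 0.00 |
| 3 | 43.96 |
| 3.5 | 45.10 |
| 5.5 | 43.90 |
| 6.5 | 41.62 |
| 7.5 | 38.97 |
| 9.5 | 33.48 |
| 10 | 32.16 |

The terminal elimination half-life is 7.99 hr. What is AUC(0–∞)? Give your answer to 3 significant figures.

AUC = 720 mg/L·hr

Trapezoidal AUC_0→10:
  [0→3]: (0.00+43.96)/2 × 3 = 65.94
  [3→3.5]: (43.96+45.10)/2 × 0.5 = 22.265
  [3.5→5.5]: (45.10+43.90)/2 × 2 = 89.0
  [5.5→6.5]: (43.90+41.62)/2 × 1 = 42.76
  [6.5→7.5]: (41.62+38.97)/2 × 1 = 40.295
  [7.5→9.5]: (38.97+33.48)/2 × 2 = 72.45
  [9.5→10]: (33.48+32.16)/2 × 0.5 = 16.41
  Sum = 349.12 mg/L·hr
k_e = ln2 / t½ = 0.693147 / 7.99 = 0.0868 hr^-1
Extrapolated tail: C_last / k_e = 32.16 / 0.0868 = 370.507
AUC_0→∞ = 349.12 + 370.507 = 719.627 mg/L·hr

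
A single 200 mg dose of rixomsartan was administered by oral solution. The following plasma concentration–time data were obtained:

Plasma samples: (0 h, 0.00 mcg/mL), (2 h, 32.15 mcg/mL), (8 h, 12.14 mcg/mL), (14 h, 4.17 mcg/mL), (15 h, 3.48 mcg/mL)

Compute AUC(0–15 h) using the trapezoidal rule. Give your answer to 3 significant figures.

AUC = 218 mcg/mL·h

Trapezoidal AUC_0→15:
  [0→2]: (0.00+32.15)/2 × 2 = 32.15
  [2→8]: (32.15+12.14)/2 × 6 = 132.87
  [8→14]: (12.14+4.17)/2 × 6 = 48.93
  [14→15]: (4.17+3.48)/2 × 1 = 3.825
  Sum = 217.775 mcg/mL·h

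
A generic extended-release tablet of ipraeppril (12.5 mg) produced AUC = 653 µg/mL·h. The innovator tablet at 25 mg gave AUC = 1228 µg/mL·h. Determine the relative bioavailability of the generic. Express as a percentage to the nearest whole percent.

F_rel = (AUC_test/D_test) / (AUC_ref/D_ref)
      = (653/12.5) / (1228/25)
      = 52.24 / 49.12 = 1.0635 = 106.35%

F_rel = 106%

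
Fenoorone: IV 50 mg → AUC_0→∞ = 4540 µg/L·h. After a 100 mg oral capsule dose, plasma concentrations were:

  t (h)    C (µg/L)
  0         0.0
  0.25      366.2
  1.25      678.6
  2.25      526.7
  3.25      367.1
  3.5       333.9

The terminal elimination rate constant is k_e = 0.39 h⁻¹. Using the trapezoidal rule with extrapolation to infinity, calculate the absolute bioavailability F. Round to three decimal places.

F = 0.282

Trapezoidal AUC_0→3.5 (oral capsule):
  [0→0.25]: (0.0+366.2)/2 × 0.25 = 45.775
  [0.25→1.25]: (366.2+678.6)/2 × 1 = 522.4
  [1.25→2.25]: (678.6+526.7)/2 × 1 = 602.65
  [2.25→3.25]: (526.7+367.1)/2 × 1 = 446.9
  [3.25→3.5]: (367.1+333.9)/2 × 0.25 = 87.625
  Sum = 1705.35 µg/L·h
Tail: C_last/k_e = 333.9/0.39 = 856.154
AUC_0→∞ (oral capsule) = 1705.35 + 856.154 = 2561.504 µg/L·h
F = (AUC_ev/D_ev)/(AUC_iv/D_iv) = (2561.504/100)/(4540/50) = 25.61504/90.8 = 0.2821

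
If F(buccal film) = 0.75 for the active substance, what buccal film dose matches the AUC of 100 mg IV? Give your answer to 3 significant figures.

For equal systemic exposure: F × D_ev = D_iv
D_ev = D_iv / F = 100 / 0.75 = 133.333 mg

D_buccal = 133 mg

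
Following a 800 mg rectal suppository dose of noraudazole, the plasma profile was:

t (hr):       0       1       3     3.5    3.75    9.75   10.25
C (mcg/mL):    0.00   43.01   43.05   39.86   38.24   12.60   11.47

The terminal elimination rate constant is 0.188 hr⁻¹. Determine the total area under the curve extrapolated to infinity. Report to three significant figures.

AUC = 358 mcg/mL·hr

Trapezoidal AUC_0→10.25:
  [0→1]: (0.00+43.01)/2 × 1 = 21.505
  [1→3]: (43.01+43.05)/2 × 2 = 86.06
  [3→3.5]: (43.05+39.86)/2 × 0.5 = 20.7275
  [3.5→3.75]: (39.86+38.24)/2 × 0.25 = 9.7625
  [3.75→9.75]: (38.24+12.60)/2 × 6 = 152.52
  [9.75→10.25]: (12.60+11.47)/2 × 0.5 = 6.0175
  Sum = 296.5925 mcg/mL·hr
Extrapolated tail: C_last / k_e = 11.47 / 0.188 = 61.011
AUC_0→∞ = 296.5925 + 61.011 = 357.6035 mcg/mL·hr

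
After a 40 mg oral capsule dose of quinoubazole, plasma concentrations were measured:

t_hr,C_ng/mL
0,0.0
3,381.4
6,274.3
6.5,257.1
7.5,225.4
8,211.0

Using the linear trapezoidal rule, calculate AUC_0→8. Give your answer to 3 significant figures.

Trapezoidal AUC_0→8:
  [0→3]: (0.0+381.4)/2 × 3 = 572.1
  [3→6]: (381.4+274.3)/2 × 3 = 983.55
  [6→6.5]: (274.3+257.1)/2 × 0.5 = 132.85
  [6.5→7.5]: (257.1+225.4)/2 × 1 = 241.25
  [7.5→8]: (225.4+211.0)/2 × 0.5 = 109.1
  Sum = 2038.85 ng/mL·hr

AUC = 2040 ng/mL·hr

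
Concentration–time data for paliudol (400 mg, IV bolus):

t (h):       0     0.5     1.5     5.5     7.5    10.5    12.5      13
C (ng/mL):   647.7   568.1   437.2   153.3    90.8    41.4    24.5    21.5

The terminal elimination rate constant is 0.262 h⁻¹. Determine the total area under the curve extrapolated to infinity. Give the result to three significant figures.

AUC = 2590 ng/mL·h

Trapezoidal AUC_0→13:
  [0→0.5]: (647.7+568.1)/2 × 0.5 = 303.95
  [0.5→1.5]: (568.1+437.2)/2 × 1 = 502.65
  [1.5→5.5]: (437.2+153.3)/2 × 4 = 1181.0
  [5.5→7.5]: (153.3+90.8)/2 × 2 = 244.1
  [7.5→10.5]: (90.8+41.4)/2 × 3 = 198.3
  [10.5→12.5]: (41.4+24.5)/2 × 2 = 65.9
  [12.5→13]: (24.5+21.5)/2 × 0.5 = 11.5
  Sum = 2507.4 ng/mL·h
Extrapolated tail: C_last / k_e = 21.5 / 0.262 = 82.061
AUC_0→∞ = 2507.4 + 82.061 = 2589.461 ng/mL·h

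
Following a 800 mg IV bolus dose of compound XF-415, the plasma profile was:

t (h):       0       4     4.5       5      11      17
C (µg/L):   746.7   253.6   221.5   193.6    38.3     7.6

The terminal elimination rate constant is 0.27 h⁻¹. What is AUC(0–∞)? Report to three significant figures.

AUC = 3080 µg/L·h

Trapezoidal AUC_0→17:
  [0→4]: (746.7+253.6)/2 × 4 = 2000.6
  [4→4.5]: (253.6+221.5)/2 × 0.5 = 118.775
  [4.5→5]: (221.5+193.6)/2 × 0.5 = 103.775
  [5→11]: (193.6+38.3)/2 × 6 = 695.7
  [11→17]: (38.3+7.6)/2 × 6 = 137.7
  Sum = 3056.55 µg/L·h
Extrapolated tail: C_last / k_e = 7.6 / 0.27 = 28.148
AUC_0→∞ = 3056.55 + 28.148 = 3084.698 µg/L·h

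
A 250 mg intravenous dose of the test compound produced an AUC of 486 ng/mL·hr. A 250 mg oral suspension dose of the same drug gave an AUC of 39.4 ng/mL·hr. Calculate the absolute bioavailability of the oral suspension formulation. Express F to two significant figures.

F = (AUC_ev / D_ev) / (AUC_iv / D_iv)
  = (39.4/250) / (486/250)
  = 0.1576 / 1.944 = 0.0811

F = 0.081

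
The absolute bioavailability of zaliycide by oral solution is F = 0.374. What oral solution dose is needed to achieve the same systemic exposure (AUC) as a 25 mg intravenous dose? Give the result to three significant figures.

For equal systemic exposure: F × D_ev = D_iv
D_ev = D_iv / F = 25 / 0.374 = 66.8449 mg

D_oral = 66.8 mg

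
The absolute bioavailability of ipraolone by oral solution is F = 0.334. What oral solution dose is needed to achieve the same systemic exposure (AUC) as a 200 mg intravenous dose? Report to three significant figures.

D_oral = 599 mg

For equal systemic exposure: F × D_ev = D_iv
D_ev = D_iv / F = 200 / 0.334 = 598.802 mg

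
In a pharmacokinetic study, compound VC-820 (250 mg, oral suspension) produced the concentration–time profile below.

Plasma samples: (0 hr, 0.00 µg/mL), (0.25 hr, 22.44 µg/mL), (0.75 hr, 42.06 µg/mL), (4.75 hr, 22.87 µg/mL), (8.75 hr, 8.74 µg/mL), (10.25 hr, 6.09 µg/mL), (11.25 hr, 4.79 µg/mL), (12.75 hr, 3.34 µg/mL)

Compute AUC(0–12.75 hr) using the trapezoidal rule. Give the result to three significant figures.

Trapezoidal AUC_0→12.75:
  [0→0.25]: (0.00+22.44)/2 × 0.25 = 2.805
  [0.25→0.75]: (22.44+42.06)/2 × 0.5 = 16.125
  [0.75→4.75]: (42.06+22.87)/2 × 4 = 129.86
  [4.75→8.75]: (22.87+8.74)/2 × 4 = 63.22
  [8.75→10.25]: (8.74+6.09)/2 × 1.5 = 11.1225
  [10.25→11.25]: (6.09+4.79)/2 × 1 = 5.44
  [11.25→12.75]: (4.79+3.34)/2 × 1.5 = 6.0975
  Sum = 234.67 µg/mL·hr

AUC = 235 µg/mL·hr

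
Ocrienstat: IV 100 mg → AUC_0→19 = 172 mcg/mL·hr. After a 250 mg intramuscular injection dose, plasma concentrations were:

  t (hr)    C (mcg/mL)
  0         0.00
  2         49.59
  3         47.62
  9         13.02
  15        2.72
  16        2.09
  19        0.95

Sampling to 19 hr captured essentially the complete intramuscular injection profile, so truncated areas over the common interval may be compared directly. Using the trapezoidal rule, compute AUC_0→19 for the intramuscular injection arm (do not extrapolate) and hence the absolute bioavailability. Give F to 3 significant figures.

F = 0.777

Trapezoidal AUC_0→19 (intramuscular injection):
  [0→2]: (0.00+49.59)/2 × 2 = 49.59
  [2→3]: (49.59+47.62)/2 × 1 = 48.605
  [3→9]: (47.62+13.02)/2 × 6 = 181.92
  [9→15]: (13.02+2.72)/2 × 6 = 47.22
  [15→16]: (2.72+2.09)/2 × 1 = 2.405
  [16→19]: (2.09+0.95)/2 × 3 = 4.56
  Sum = 334.3 mcg/mL·hr
F = (AUC_ev/D_ev)/(AUC_iv/D_iv) = (334.3/250)/(172/100) = 1.3372/1.72 = 0.7774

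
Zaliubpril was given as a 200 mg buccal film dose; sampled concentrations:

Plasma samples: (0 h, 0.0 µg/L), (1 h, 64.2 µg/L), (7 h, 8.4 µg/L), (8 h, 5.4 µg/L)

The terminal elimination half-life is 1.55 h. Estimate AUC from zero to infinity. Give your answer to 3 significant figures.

AUC = 269 µg/L·h

Trapezoidal AUC_0→8:
  [0→1]: (0.0+64.2)/2 × 1 = 32.1
  [1→7]: (64.2+8.4)/2 × 6 = 217.8
  [7→8]: (8.4+5.4)/2 × 1 = 6.9
  Sum = 256.8 µg/L·h
k_e = ln2 / t½ = 0.693147 / 1.55 = 0.4472 h^-1
Extrapolated tail: C_last / k_e = 5.4 / 0.4472 = 12.075
AUC_0→∞ = 256.8 + 12.075 = 268.875 µg/L·h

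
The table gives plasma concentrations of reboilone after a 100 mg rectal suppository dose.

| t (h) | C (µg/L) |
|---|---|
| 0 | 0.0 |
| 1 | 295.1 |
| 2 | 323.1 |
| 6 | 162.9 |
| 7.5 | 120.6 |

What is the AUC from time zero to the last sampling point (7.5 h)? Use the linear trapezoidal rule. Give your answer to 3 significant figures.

Trapezoidal AUC_0→7.5:
  [0→1]: (0.0+295.1)/2 × 1 = 147.55
  [1→2]: (295.1+323.1)/2 × 1 = 309.1
  [2→6]: (323.1+162.9)/2 × 4 = 972.0
  [6→7.5]: (162.9+120.6)/2 × 1.5 = 212.625
  Sum = 1641.275 µg/L·h

AUC = 1640 µg/L·h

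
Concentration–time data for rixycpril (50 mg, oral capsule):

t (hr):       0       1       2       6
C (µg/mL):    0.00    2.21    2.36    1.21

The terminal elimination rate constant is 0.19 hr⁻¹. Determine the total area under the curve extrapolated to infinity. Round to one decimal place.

Trapezoidal AUC_0→6:
  [0→1]: (0.00+2.21)/2 × 1 = 1.105
  [1→2]: (2.21+2.36)/2 × 1 = 2.285
  [2→6]: (2.36+1.21)/2 × 4 = 7.14
  Sum = 10.53 µg/mL·hr
Extrapolated tail: C_last / k_e = 1.21 / 0.19 = 6.368
AUC_0→∞ = 10.53 + 6.368 = 16.898 µg/mL·hr

AUC = 16.9 µg/mL·hr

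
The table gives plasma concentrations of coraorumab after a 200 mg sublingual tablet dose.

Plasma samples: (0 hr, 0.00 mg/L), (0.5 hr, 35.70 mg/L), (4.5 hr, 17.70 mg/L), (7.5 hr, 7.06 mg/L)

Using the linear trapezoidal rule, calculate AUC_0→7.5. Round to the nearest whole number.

AUC = 153 mg/L·hr

Trapezoidal AUC_0→7.5:
  [0→0.5]: (0.00+35.70)/2 × 0.5 = 8.925
  [0.5→4.5]: (35.70+17.70)/2 × 4 = 106.8
  [4.5→7.5]: (17.70+7.06)/2 × 3 = 37.14
  Sum = 152.865 mg/L·hr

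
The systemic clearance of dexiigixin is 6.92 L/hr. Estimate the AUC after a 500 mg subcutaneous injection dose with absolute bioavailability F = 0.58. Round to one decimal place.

AUC_0→∞ = F × Dose / CL
        = 0.58 × 500 / 6.92 = 41.9075 mg/L·hr

AUC = 41.9 mg/L·hr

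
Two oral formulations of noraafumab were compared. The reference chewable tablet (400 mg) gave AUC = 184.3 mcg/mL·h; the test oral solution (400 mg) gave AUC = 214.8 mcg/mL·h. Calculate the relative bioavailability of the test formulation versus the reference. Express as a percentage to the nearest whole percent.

F_rel = 117%

F_rel = (AUC_test/D_test) / (AUC_ref/D_ref)
      = (214.8/400) / (184.3/400)
      = 0.537 / 0.46075 = 1.1655 = 116.55%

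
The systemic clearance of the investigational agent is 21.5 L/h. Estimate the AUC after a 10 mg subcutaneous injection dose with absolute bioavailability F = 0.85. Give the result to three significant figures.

AUC = 0.395 mg/L·h

AUC_0→∞ = F × Dose / CL
        = 0.85 × 10 / 21.5 = 0.395349 mg/L·h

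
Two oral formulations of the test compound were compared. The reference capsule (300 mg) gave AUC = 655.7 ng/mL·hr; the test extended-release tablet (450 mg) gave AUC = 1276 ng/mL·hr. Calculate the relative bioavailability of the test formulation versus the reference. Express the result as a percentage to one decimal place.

F_rel = (AUC_test/D_test) / (AUC_ref/D_ref)
      = (1276/450) / (655.7/300)
      = 2.83556 / 2.18567 = 1.2973 = 129.73%

F_rel = 129.7%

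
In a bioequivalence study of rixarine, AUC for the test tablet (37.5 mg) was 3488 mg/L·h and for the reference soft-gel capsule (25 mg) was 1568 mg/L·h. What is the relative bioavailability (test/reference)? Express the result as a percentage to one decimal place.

F_rel = (AUC_test/D_test) / (AUC_ref/D_ref)
      = (3488/37.5) / (1568/25)
      = 93.0133 / 62.72 = 1.4830 = 148.30%

F_rel = 148.3%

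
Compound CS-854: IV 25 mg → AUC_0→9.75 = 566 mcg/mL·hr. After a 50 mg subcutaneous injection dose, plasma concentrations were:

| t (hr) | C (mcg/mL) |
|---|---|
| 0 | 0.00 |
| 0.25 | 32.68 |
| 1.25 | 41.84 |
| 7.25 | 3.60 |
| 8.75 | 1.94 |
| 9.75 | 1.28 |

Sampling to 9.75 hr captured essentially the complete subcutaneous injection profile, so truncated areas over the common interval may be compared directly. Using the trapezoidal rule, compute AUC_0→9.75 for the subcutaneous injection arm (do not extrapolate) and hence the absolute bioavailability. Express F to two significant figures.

Trapezoidal AUC_0→9.75 (subcutaneous injection):
  [0→0.25]: (0.00+32.68)/2 × 0.25 = 4.085
  [0.25→1.25]: (32.68+41.84)/2 × 1 = 37.26
  [1.25→7.25]: (41.84+3.60)/2 × 6 = 136.32
  [7.25→8.75]: (3.60+1.94)/2 × 1.5 = 4.155
  [8.75→9.75]: (1.94+1.28)/2 × 1 = 1.61
  Sum = 183.43 mcg/mL·hr
F = (AUC_ev/D_ev)/(AUC_iv/D_iv) = (183.43/50)/(566/25) = 3.6686/22.64 = 0.1620

F = 0.16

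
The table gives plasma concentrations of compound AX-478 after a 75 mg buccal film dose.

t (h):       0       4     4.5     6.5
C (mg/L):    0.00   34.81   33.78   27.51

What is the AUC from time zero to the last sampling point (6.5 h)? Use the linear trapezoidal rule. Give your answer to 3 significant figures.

Trapezoidal AUC_0→6.5:
  [0→4]: (0.00+34.81)/2 × 4 = 69.62
  [4→4.5]: (34.81+33.78)/2 × 0.5 = 17.1475
  [4.5→6.5]: (33.78+27.51)/2 × 2 = 61.29
  Sum = 148.0575 mg/L·h

AUC = 148 mg/L·h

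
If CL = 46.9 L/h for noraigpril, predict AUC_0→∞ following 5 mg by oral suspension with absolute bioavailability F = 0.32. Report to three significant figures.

AUC = 0.0341 mg/L·h

AUC_0→∞ = F × Dose / CL
        = 0.32 × 5 / 46.9 = 0.0341151 mg/L·h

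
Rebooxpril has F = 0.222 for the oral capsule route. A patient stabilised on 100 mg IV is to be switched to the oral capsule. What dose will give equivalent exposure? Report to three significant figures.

For equal systemic exposure: F × D_ev = D_iv
D_ev = D_iv / F = 100 / 0.222 = 450.45 mg

D_oral = 450 mg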